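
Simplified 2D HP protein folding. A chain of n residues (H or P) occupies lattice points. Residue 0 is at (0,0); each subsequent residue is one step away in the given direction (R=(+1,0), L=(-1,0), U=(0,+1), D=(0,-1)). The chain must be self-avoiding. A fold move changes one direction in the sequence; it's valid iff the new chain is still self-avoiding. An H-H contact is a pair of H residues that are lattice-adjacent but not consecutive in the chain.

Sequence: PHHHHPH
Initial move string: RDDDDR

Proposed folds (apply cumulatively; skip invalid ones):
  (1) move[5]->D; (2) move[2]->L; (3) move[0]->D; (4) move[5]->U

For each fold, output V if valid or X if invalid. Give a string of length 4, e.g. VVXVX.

Initial: RDDDDR -> [(0, 0), (1, 0), (1, -1), (1, -2), (1, -3), (1, -4), (2, -4)]
Fold 1: move[5]->D => RDDDDD VALID
Fold 2: move[2]->L => RDLDDD VALID
Fold 3: move[0]->D => DDLDDD VALID
Fold 4: move[5]->U => DDLDDU INVALID (collision), skipped

Answer: VVVX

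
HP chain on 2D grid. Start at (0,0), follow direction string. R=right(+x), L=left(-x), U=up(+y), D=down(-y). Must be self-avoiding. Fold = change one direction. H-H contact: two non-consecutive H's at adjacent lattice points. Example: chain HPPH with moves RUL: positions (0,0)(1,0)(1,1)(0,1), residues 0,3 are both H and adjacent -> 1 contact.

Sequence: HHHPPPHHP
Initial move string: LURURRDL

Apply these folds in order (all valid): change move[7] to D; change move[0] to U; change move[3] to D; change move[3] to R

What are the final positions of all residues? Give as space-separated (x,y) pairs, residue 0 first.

Initial moves: LURURRDL
Fold: move[7]->D => LURURRDD (positions: [(0, 0), (-1, 0), (-1, 1), (0, 1), (0, 2), (1, 2), (2, 2), (2, 1), (2, 0)])
Fold: move[0]->U => UURURRDD (positions: [(0, 0), (0, 1), (0, 2), (1, 2), (1, 3), (2, 3), (3, 3), (3, 2), (3, 1)])
Fold: move[3]->D => UURDRRDD (positions: [(0, 0), (0, 1), (0, 2), (1, 2), (1, 1), (2, 1), (3, 1), (3, 0), (3, -1)])
Fold: move[3]->R => UURRRRDD (positions: [(0, 0), (0, 1), (0, 2), (1, 2), (2, 2), (3, 2), (4, 2), (4, 1), (4, 0)])

Answer: (0,0) (0,1) (0,2) (1,2) (2,2) (3,2) (4,2) (4,1) (4,0)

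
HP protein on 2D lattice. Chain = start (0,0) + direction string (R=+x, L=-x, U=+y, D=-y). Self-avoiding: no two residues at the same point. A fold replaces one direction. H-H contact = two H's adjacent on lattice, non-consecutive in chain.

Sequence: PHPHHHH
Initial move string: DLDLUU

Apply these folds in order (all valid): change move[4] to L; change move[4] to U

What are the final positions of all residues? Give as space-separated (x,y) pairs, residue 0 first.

Initial moves: DLDLUU
Fold: move[4]->L => DLDLLU (positions: [(0, 0), (0, -1), (-1, -1), (-1, -2), (-2, -2), (-3, -2), (-3, -1)])
Fold: move[4]->U => DLDLUU (positions: [(0, 0), (0, -1), (-1, -1), (-1, -2), (-2, -2), (-2, -1), (-2, 0)])

Answer: (0,0) (0,-1) (-1,-1) (-1,-2) (-2,-2) (-2,-1) (-2,0)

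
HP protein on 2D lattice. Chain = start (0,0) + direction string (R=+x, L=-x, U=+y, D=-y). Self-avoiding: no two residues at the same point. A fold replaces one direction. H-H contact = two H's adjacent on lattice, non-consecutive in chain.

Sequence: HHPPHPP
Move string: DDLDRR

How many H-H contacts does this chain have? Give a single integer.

Positions: [(0, 0), (0, -1), (0, -2), (-1, -2), (-1, -3), (0, -3), (1, -3)]
No H-H contacts found.

Answer: 0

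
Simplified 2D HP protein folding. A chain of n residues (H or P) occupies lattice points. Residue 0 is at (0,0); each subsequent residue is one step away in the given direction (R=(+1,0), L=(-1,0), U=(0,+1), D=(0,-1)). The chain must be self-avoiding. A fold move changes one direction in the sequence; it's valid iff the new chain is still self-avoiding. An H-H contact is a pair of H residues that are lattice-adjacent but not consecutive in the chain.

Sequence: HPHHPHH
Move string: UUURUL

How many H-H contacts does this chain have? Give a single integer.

Answer: 1

Derivation:
Positions: [(0, 0), (0, 1), (0, 2), (0, 3), (1, 3), (1, 4), (0, 4)]
H-H contact: residue 3 @(0,3) - residue 6 @(0, 4)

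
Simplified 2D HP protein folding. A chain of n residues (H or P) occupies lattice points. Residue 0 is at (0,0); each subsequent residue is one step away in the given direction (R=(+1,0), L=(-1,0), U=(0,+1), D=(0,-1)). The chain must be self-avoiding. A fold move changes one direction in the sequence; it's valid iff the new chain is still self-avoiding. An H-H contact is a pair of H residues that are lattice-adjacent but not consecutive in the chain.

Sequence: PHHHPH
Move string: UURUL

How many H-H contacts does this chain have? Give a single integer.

Positions: [(0, 0), (0, 1), (0, 2), (1, 2), (1, 3), (0, 3)]
H-H contact: residue 2 @(0,2) - residue 5 @(0, 3)

Answer: 1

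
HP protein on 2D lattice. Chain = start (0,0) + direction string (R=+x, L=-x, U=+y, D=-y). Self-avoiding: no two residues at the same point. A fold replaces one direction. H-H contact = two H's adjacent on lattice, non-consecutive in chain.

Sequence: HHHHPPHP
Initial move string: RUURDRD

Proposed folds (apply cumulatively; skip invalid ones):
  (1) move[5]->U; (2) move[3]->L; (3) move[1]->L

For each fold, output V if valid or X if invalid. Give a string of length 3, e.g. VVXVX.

Initial: RUURDRD -> [(0, 0), (1, 0), (1, 1), (1, 2), (2, 2), (2, 1), (3, 1), (3, 0)]
Fold 1: move[5]->U => RUURDUD INVALID (collision), skipped
Fold 2: move[3]->L => RUULDRD INVALID (collision), skipped
Fold 3: move[1]->L => RLURDRD INVALID (collision), skipped

Answer: XXX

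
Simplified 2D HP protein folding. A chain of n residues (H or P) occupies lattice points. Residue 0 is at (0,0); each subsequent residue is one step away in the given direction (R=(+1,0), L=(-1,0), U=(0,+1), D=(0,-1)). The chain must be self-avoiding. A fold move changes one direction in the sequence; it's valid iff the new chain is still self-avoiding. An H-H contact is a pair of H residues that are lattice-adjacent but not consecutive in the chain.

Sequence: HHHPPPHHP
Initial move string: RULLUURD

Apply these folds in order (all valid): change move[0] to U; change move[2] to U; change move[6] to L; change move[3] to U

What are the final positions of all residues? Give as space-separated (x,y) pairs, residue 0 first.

Initial moves: RULLUURD
Fold: move[0]->U => UULLUURD (positions: [(0, 0), (0, 1), (0, 2), (-1, 2), (-2, 2), (-2, 3), (-2, 4), (-1, 4), (-1, 3)])
Fold: move[2]->U => UUULUURD (positions: [(0, 0), (0, 1), (0, 2), (0, 3), (-1, 3), (-1, 4), (-1, 5), (0, 5), (0, 4)])
Fold: move[6]->L => UUULUULD (positions: [(0, 0), (0, 1), (0, 2), (0, 3), (-1, 3), (-1, 4), (-1, 5), (-2, 5), (-2, 4)])
Fold: move[3]->U => UUUUUULD (positions: [(0, 0), (0, 1), (0, 2), (0, 3), (0, 4), (0, 5), (0, 6), (-1, 6), (-1, 5)])

Answer: (0,0) (0,1) (0,2) (0,3) (0,4) (0,5) (0,6) (-1,6) (-1,5)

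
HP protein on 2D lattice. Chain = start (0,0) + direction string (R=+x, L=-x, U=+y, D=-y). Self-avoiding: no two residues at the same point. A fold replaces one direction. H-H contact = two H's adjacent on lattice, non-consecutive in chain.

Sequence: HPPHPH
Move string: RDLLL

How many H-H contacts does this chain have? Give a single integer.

Answer: 1

Derivation:
Positions: [(0, 0), (1, 0), (1, -1), (0, -1), (-1, -1), (-2, -1)]
H-H contact: residue 0 @(0,0) - residue 3 @(0, -1)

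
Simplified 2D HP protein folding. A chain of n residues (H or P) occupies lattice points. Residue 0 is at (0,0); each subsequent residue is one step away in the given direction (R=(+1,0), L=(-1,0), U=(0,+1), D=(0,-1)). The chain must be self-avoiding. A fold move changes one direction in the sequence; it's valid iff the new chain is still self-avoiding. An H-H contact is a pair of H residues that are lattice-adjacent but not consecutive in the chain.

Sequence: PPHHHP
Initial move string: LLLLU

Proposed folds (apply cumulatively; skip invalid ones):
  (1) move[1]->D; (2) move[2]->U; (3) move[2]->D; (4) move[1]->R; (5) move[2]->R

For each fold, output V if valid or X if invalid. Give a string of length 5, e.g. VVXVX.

Answer: VXVXX

Derivation:
Initial: LLLLU -> [(0, 0), (-1, 0), (-2, 0), (-3, 0), (-4, 0), (-4, 1)]
Fold 1: move[1]->D => LDLLU VALID
Fold 2: move[2]->U => LDULU INVALID (collision), skipped
Fold 3: move[2]->D => LDDLU VALID
Fold 4: move[1]->R => LRDLU INVALID (collision), skipped
Fold 5: move[2]->R => LDRLU INVALID (collision), skipped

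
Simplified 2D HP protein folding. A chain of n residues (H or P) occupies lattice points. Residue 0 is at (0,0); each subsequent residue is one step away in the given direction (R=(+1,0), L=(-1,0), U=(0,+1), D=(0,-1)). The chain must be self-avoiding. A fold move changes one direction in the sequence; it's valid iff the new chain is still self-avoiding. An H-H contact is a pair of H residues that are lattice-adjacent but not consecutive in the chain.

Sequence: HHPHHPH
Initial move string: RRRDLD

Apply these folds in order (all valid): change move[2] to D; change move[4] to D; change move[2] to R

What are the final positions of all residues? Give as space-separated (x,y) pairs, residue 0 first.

Answer: (0,0) (1,0) (2,0) (3,0) (3,-1) (3,-2) (3,-3)

Derivation:
Initial moves: RRRDLD
Fold: move[2]->D => RRDDLD (positions: [(0, 0), (1, 0), (2, 0), (2, -1), (2, -2), (1, -2), (1, -3)])
Fold: move[4]->D => RRDDDD (positions: [(0, 0), (1, 0), (2, 0), (2, -1), (2, -2), (2, -3), (2, -4)])
Fold: move[2]->R => RRRDDD (positions: [(0, 0), (1, 0), (2, 0), (3, 0), (3, -1), (3, -2), (3, -3)])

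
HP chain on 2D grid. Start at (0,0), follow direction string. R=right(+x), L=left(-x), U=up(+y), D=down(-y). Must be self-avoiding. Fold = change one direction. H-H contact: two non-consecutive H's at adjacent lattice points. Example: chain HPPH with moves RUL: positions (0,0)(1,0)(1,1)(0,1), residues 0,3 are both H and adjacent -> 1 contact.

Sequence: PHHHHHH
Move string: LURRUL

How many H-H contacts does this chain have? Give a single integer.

Positions: [(0, 0), (-1, 0), (-1, 1), (0, 1), (1, 1), (1, 2), (0, 2)]
H-H contact: residue 3 @(0,1) - residue 6 @(0, 2)

Answer: 1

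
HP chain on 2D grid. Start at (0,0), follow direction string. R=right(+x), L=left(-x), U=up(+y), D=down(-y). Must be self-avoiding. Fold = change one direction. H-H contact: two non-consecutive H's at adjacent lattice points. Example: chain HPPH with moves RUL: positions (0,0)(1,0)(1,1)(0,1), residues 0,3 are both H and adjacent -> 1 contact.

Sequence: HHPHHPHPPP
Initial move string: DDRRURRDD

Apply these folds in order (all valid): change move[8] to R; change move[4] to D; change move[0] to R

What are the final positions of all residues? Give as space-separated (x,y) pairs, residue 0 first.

Initial moves: DDRRURRDD
Fold: move[8]->R => DDRRURRDR (positions: [(0, 0), (0, -1), (0, -2), (1, -2), (2, -2), (2, -1), (3, -1), (4, -1), (4, -2), (5, -2)])
Fold: move[4]->D => DDRRDRRDR (positions: [(0, 0), (0, -1), (0, -2), (1, -2), (2, -2), (2, -3), (3, -3), (4, -3), (4, -4), (5, -4)])
Fold: move[0]->R => RDRRDRRDR (positions: [(0, 0), (1, 0), (1, -1), (2, -1), (3, -1), (3, -2), (4, -2), (5, -2), (5, -3), (6, -3)])

Answer: (0,0) (1,0) (1,-1) (2,-1) (3,-1) (3,-2) (4,-2) (5,-2) (5,-3) (6,-3)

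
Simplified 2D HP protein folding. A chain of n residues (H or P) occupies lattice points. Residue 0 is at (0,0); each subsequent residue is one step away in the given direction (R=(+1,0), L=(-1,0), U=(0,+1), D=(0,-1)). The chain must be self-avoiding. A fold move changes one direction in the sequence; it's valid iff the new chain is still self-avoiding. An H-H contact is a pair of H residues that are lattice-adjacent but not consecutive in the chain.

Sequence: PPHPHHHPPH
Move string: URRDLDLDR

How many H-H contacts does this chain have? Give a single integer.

Positions: [(0, 0), (0, 1), (1, 1), (2, 1), (2, 0), (1, 0), (1, -1), (0, -1), (0, -2), (1, -2)]
H-H contact: residue 2 @(1,1) - residue 5 @(1, 0)
H-H contact: residue 6 @(1,-1) - residue 9 @(1, -2)

Answer: 2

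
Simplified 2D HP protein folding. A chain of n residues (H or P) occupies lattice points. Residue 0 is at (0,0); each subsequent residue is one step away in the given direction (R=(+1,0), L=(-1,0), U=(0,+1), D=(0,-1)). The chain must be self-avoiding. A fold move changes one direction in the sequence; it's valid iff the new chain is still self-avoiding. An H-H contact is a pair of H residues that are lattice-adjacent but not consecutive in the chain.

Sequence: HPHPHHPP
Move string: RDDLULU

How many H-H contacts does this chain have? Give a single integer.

Answer: 2

Derivation:
Positions: [(0, 0), (1, 0), (1, -1), (1, -2), (0, -2), (0, -1), (-1, -1), (-1, 0)]
H-H contact: residue 0 @(0,0) - residue 5 @(0, -1)
H-H contact: residue 2 @(1,-1) - residue 5 @(0, -1)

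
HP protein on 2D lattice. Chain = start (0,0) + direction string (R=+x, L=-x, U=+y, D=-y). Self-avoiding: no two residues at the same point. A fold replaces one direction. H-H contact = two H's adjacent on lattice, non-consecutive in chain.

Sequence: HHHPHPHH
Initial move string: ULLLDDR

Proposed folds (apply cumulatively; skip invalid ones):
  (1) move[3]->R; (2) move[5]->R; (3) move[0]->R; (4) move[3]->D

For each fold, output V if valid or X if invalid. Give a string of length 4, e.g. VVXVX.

Answer: XVXV

Derivation:
Initial: ULLLDDR -> [(0, 0), (0, 1), (-1, 1), (-2, 1), (-3, 1), (-3, 0), (-3, -1), (-2, -1)]
Fold 1: move[3]->R => ULLRDDR INVALID (collision), skipped
Fold 2: move[5]->R => ULLLDRR VALID
Fold 3: move[0]->R => RLLLDRR INVALID (collision), skipped
Fold 4: move[3]->D => ULLDDRR VALID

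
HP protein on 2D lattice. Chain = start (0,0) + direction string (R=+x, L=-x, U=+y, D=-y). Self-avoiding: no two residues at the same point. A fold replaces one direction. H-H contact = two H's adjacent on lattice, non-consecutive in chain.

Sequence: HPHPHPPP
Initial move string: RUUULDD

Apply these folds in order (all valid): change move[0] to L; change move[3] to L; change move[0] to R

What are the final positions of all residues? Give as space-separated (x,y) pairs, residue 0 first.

Initial moves: RUUULDD
Fold: move[0]->L => LUUULDD (positions: [(0, 0), (-1, 0), (-1, 1), (-1, 2), (-1, 3), (-2, 3), (-2, 2), (-2, 1)])
Fold: move[3]->L => LUULLDD (positions: [(0, 0), (-1, 0), (-1, 1), (-1, 2), (-2, 2), (-3, 2), (-3, 1), (-3, 0)])
Fold: move[0]->R => RUULLDD (positions: [(0, 0), (1, 0), (1, 1), (1, 2), (0, 2), (-1, 2), (-1, 1), (-1, 0)])

Answer: (0,0) (1,0) (1,1) (1,2) (0,2) (-1,2) (-1,1) (-1,0)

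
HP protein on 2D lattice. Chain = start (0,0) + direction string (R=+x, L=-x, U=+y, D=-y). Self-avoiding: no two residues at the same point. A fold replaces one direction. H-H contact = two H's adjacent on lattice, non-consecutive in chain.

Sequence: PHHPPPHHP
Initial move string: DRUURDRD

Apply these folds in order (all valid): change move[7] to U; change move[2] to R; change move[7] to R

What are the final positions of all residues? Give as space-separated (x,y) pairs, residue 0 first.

Initial moves: DRUURDRD
Fold: move[7]->U => DRUURDRU (positions: [(0, 0), (0, -1), (1, -1), (1, 0), (1, 1), (2, 1), (2, 0), (3, 0), (3, 1)])
Fold: move[2]->R => DRRURDRU (positions: [(0, 0), (0, -1), (1, -1), (2, -1), (2, 0), (3, 0), (3, -1), (4, -1), (4, 0)])
Fold: move[7]->R => DRRURDRR (positions: [(0, 0), (0, -1), (1, -1), (2, -1), (2, 0), (3, 0), (3, -1), (4, -1), (5, -1)])

Answer: (0,0) (0,-1) (1,-1) (2,-1) (2,0) (3,0) (3,-1) (4,-1) (5,-1)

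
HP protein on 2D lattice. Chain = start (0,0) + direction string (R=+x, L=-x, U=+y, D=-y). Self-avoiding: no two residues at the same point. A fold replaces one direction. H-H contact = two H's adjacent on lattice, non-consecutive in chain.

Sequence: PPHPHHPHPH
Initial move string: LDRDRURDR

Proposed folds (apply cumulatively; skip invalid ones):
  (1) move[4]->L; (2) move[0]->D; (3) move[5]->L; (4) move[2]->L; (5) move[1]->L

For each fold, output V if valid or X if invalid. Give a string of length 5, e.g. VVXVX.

Answer: XVXXX

Derivation:
Initial: LDRDRURDR -> [(0, 0), (-1, 0), (-1, -1), (0, -1), (0, -2), (1, -2), (1, -1), (2, -1), (2, -2), (3, -2)]
Fold 1: move[4]->L => LDRDLURDR INVALID (collision), skipped
Fold 2: move[0]->D => DDRDRURDR VALID
Fold 3: move[5]->L => DDRDRLRDR INVALID (collision), skipped
Fold 4: move[2]->L => DDLDRURDR INVALID (collision), skipped
Fold 5: move[1]->L => DLRDRURDR INVALID (collision), skipped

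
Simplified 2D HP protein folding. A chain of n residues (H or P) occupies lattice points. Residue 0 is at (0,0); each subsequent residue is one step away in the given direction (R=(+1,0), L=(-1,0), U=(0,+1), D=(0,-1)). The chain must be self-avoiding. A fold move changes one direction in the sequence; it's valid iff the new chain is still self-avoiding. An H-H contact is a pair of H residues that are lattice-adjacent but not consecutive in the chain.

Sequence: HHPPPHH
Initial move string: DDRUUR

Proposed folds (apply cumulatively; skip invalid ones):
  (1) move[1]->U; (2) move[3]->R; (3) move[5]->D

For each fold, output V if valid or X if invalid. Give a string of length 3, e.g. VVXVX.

Initial: DDRUUR -> [(0, 0), (0, -1), (0, -2), (1, -2), (1, -1), (1, 0), (2, 0)]
Fold 1: move[1]->U => DURUUR INVALID (collision), skipped
Fold 2: move[3]->R => DDRRUR VALID
Fold 3: move[5]->D => DDRRUD INVALID (collision), skipped

Answer: XVX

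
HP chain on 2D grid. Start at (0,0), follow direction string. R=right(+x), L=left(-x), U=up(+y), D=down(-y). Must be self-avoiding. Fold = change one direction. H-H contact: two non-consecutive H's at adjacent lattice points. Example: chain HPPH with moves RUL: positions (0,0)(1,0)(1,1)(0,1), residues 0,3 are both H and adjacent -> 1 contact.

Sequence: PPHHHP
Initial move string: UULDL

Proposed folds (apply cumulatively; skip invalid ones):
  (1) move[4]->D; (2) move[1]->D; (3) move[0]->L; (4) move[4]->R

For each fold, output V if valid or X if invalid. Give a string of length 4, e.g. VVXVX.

Answer: VXVX

Derivation:
Initial: UULDL -> [(0, 0), (0, 1), (0, 2), (-1, 2), (-1, 1), (-2, 1)]
Fold 1: move[4]->D => UULDD VALID
Fold 2: move[1]->D => UDLDD INVALID (collision), skipped
Fold 3: move[0]->L => LULDD VALID
Fold 4: move[4]->R => LULDR INVALID (collision), skipped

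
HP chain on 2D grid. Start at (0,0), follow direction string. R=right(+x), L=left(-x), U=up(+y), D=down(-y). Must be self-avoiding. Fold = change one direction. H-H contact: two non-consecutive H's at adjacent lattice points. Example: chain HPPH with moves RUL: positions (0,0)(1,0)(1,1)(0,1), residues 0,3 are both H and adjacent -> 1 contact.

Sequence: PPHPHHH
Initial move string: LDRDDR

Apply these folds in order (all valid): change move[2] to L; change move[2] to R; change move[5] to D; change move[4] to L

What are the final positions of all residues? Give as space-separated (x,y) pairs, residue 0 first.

Initial moves: LDRDDR
Fold: move[2]->L => LDLDDR (positions: [(0, 0), (-1, 0), (-1, -1), (-2, -1), (-2, -2), (-2, -3), (-1, -3)])
Fold: move[2]->R => LDRDDR (positions: [(0, 0), (-1, 0), (-1, -1), (0, -1), (0, -2), (0, -3), (1, -3)])
Fold: move[5]->D => LDRDDD (positions: [(0, 0), (-1, 0), (-1, -1), (0, -1), (0, -2), (0, -3), (0, -4)])
Fold: move[4]->L => LDRDLD (positions: [(0, 0), (-1, 0), (-1, -1), (0, -1), (0, -2), (-1, -2), (-1, -3)])

Answer: (0,0) (-1,0) (-1,-1) (0,-1) (0,-2) (-1,-2) (-1,-3)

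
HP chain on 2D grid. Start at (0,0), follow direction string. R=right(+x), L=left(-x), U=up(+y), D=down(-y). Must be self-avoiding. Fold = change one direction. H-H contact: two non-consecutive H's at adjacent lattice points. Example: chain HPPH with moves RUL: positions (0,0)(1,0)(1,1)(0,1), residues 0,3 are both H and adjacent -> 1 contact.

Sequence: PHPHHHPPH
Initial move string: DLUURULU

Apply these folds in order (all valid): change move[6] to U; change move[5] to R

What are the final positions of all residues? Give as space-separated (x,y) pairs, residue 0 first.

Initial moves: DLUURULU
Fold: move[6]->U => DLUURUUU (positions: [(0, 0), (0, -1), (-1, -1), (-1, 0), (-1, 1), (0, 1), (0, 2), (0, 3), (0, 4)])
Fold: move[5]->R => DLUURRUU (positions: [(0, 0), (0, -1), (-1, -1), (-1, 0), (-1, 1), (0, 1), (1, 1), (1, 2), (1, 3)])

Answer: (0,0) (0,-1) (-1,-1) (-1,0) (-1,1) (0,1) (1,1) (1,2) (1,3)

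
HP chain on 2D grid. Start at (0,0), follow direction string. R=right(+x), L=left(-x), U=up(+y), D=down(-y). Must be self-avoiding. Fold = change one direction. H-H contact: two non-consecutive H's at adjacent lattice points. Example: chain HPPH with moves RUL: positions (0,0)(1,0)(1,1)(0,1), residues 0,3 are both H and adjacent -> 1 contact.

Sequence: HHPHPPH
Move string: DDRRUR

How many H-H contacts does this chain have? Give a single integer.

Positions: [(0, 0), (0, -1), (0, -2), (1, -2), (2, -2), (2, -1), (3, -1)]
No H-H contacts found.

Answer: 0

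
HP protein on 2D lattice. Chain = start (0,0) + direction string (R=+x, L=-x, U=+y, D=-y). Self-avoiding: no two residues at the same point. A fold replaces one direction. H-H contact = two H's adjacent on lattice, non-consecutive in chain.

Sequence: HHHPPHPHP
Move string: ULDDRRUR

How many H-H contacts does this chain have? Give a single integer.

Answer: 2

Derivation:
Positions: [(0, 0), (0, 1), (-1, 1), (-1, 0), (-1, -1), (0, -1), (1, -1), (1, 0), (2, 0)]
H-H contact: residue 0 @(0,0) - residue 7 @(1, 0)
H-H contact: residue 0 @(0,0) - residue 5 @(0, -1)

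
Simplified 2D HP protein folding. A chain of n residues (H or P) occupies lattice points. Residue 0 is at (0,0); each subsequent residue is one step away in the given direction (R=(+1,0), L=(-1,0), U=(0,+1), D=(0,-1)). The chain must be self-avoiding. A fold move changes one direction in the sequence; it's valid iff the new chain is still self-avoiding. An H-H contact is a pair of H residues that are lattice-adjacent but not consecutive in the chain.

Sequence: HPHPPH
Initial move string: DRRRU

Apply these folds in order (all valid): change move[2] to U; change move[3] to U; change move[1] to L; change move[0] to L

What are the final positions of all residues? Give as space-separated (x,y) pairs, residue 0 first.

Answer: (0,0) (-1,0) (-2,0) (-2,1) (-2,2) (-2,3)

Derivation:
Initial moves: DRRRU
Fold: move[2]->U => DRURU (positions: [(0, 0), (0, -1), (1, -1), (1, 0), (2, 0), (2, 1)])
Fold: move[3]->U => DRUUU (positions: [(0, 0), (0, -1), (1, -1), (1, 0), (1, 1), (1, 2)])
Fold: move[1]->L => DLUUU (positions: [(0, 0), (0, -1), (-1, -1), (-1, 0), (-1, 1), (-1, 2)])
Fold: move[0]->L => LLUUU (positions: [(0, 0), (-1, 0), (-2, 0), (-2, 1), (-2, 2), (-2, 3)])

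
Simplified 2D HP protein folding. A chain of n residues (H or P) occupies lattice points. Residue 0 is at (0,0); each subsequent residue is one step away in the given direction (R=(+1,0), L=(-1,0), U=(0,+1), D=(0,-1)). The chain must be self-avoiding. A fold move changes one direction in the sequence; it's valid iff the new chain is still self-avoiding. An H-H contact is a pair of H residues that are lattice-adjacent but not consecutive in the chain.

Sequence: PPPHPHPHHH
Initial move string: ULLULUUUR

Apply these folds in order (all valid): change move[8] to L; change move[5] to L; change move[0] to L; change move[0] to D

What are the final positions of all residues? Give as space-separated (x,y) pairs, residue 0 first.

Answer: (0,0) (0,-1) (-1,-1) (-2,-1) (-2,0) (-3,0) (-4,0) (-4,1) (-4,2) (-5,2)

Derivation:
Initial moves: ULLULUUUR
Fold: move[8]->L => ULLULUUUL (positions: [(0, 0), (0, 1), (-1, 1), (-2, 1), (-2, 2), (-3, 2), (-3, 3), (-3, 4), (-3, 5), (-4, 5)])
Fold: move[5]->L => ULLULLUUL (positions: [(0, 0), (0, 1), (-1, 1), (-2, 1), (-2, 2), (-3, 2), (-4, 2), (-4, 3), (-4, 4), (-5, 4)])
Fold: move[0]->L => LLLULLUUL (positions: [(0, 0), (-1, 0), (-2, 0), (-3, 0), (-3, 1), (-4, 1), (-5, 1), (-5, 2), (-5, 3), (-6, 3)])
Fold: move[0]->D => DLLULLUUL (positions: [(0, 0), (0, -1), (-1, -1), (-2, -1), (-2, 0), (-3, 0), (-4, 0), (-4, 1), (-4, 2), (-5, 2)])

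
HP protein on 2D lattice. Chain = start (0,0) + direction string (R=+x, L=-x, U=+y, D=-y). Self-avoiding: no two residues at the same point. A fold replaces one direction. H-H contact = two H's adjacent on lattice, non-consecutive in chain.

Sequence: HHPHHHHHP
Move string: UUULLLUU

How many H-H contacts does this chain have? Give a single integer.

Positions: [(0, 0), (0, 1), (0, 2), (0, 3), (-1, 3), (-2, 3), (-3, 3), (-3, 4), (-3, 5)]
No H-H contacts found.

Answer: 0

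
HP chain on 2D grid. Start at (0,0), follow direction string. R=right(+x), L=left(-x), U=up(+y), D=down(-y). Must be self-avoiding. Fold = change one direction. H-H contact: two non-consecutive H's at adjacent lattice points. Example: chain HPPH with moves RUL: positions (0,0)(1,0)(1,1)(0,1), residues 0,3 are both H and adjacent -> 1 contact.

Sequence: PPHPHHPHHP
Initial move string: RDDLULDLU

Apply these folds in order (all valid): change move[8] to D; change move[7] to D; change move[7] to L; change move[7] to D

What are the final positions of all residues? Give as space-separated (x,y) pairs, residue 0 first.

Initial moves: RDDLULDLU
Fold: move[8]->D => RDDLULDLD (positions: [(0, 0), (1, 0), (1, -1), (1, -2), (0, -2), (0, -1), (-1, -1), (-1, -2), (-2, -2), (-2, -3)])
Fold: move[7]->D => RDDLULDDD (positions: [(0, 0), (1, 0), (1, -1), (1, -2), (0, -2), (0, -1), (-1, -1), (-1, -2), (-1, -3), (-1, -4)])
Fold: move[7]->L => RDDLULDLD (positions: [(0, 0), (1, 0), (1, -1), (1, -2), (0, -2), (0, -1), (-1, -1), (-1, -2), (-2, -2), (-2, -3)])
Fold: move[7]->D => RDDLULDDD (positions: [(0, 0), (1, 0), (1, -1), (1, -2), (0, -2), (0, -1), (-1, -1), (-1, -2), (-1, -3), (-1, -4)])

Answer: (0,0) (1,0) (1,-1) (1,-2) (0,-2) (0,-1) (-1,-1) (-1,-2) (-1,-3) (-1,-4)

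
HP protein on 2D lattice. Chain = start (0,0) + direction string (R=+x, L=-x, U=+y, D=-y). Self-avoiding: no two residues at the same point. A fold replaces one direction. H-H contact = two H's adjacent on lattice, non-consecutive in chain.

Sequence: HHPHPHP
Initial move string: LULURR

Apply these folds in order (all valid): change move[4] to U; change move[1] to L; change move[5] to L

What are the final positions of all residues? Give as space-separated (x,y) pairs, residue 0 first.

Initial moves: LULURR
Fold: move[4]->U => LULUUR (positions: [(0, 0), (-1, 0), (-1, 1), (-2, 1), (-2, 2), (-2, 3), (-1, 3)])
Fold: move[1]->L => LLLUUR (positions: [(0, 0), (-1, 0), (-2, 0), (-3, 0), (-3, 1), (-3, 2), (-2, 2)])
Fold: move[5]->L => LLLUUL (positions: [(0, 0), (-1, 0), (-2, 0), (-3, 0), (-3, 1), (-3, 2), (-4, 2)])

Answer: (0,0) (-1,0) (-2,0) (-3,0) (-3,1) (-3,2) (-4,2)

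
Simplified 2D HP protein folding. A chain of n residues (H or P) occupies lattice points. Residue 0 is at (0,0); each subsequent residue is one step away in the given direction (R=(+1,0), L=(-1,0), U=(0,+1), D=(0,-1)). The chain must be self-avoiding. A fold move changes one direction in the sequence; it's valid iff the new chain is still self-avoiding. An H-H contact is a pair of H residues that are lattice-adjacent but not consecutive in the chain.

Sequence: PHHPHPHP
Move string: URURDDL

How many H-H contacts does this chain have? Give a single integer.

Answer: 0

Derivation:
Positions: [(0, 0), (0, 1), (1, 1), (1, 2), (2, 2), (2, 1), (2, 0), (1, 0)]
No H-H contacts found.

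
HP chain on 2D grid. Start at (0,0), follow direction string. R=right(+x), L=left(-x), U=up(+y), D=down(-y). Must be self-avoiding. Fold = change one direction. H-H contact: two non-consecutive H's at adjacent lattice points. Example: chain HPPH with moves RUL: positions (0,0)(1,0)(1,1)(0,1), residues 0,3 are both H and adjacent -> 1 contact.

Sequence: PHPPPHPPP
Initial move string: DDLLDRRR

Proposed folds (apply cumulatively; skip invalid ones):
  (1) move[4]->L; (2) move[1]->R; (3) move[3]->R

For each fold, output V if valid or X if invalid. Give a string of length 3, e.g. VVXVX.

Initial: DDLLDRRR -> [(0, 0), (0, -1), (0, -2), (-1, -2), (-2, -2), (-2, -3), (-1, -3), (0, -3), (1, -3)]
Fold 1: move[4]->L => DDLLLRRR INVALID (collision), skipped
Fold 2: move[1]->R => DRLLDRRR INVALID (collision), skipped
Fold 3: move[3]->R => DDLRDRRR INVALID (collision), skipped

Answer: XXX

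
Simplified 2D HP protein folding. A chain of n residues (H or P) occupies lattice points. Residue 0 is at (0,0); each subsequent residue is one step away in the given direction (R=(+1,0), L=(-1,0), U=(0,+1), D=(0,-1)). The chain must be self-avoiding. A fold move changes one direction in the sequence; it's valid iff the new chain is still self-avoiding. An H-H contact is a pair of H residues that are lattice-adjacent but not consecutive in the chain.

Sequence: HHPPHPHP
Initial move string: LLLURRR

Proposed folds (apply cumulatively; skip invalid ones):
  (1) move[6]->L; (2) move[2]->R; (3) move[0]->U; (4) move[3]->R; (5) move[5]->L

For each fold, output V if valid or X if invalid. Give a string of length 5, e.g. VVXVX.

Answer: XXVXX

Derivation:
Initial: LLLURRR -> [(0, 0), (-1, 0), (-2, 0), (-3, 0), (-3, 1), (-2, 1), (-1, 1), (0, 1)]
Fold 1: move[6]->L => LLLURRL INVALID (collision), skipped
Fold 2: move[2]->R => LLRURRR INVALID (collision), skipped
Fold 3: move[0]->U => ULLURRR VALID
Fold 4: move[3]->R => ULLRRRR INVALID (collision), skipped
Fold 5: move[5]->L => ULLURLR INVALID (collision), skipped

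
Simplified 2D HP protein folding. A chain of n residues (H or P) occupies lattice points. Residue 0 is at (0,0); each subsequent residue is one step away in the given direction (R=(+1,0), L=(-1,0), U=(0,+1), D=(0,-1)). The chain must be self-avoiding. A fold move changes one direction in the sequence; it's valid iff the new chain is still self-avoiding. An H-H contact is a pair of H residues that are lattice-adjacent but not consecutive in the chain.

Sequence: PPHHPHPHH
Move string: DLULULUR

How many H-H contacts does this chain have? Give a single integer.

Positions: [(0, 0), (0, -1), (-1, -1), (-1, 0), (-2, 0), (-2, 1), (-3, 1), (-3, 2), (-2, 2)]
H-H contact: residue 5 @(-2,1) - residue 8 @(-2, 2)

Answer: 1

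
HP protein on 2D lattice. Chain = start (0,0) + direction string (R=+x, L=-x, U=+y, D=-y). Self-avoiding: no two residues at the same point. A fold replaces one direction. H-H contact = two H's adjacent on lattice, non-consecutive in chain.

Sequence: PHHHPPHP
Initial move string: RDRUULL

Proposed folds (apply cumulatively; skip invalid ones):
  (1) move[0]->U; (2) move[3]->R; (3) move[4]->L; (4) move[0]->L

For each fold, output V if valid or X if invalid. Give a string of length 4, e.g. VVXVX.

Initial: RDRUULL -> [(0, 0), (1, 0), (1, -1), (2, -1), (2, 0), (2, 1), (1, 1), (0, 1)]
Fold 1: move[0]->U => UDRUULL INVALID (collision), skipped
Fold 2: move[3]->R => RDRRULL INVALID (collision), skipped
Fold 3: move[4]->L => RDRULLL INVALID (collision), skipped
Fold 4: move[0]->L => LDRUULL INVALID (collision), skipped

Answer: XXXX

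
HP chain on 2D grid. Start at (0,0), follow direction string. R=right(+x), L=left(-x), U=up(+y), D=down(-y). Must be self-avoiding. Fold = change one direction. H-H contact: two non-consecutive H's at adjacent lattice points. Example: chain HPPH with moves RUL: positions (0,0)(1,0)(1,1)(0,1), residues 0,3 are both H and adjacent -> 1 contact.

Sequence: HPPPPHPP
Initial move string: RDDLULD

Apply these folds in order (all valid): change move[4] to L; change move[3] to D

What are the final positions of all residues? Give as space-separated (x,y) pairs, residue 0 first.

Answer: (0,0) (1,0) (1,-1) (1,-2) (1,-3) (0,-3) (-1,-3) (-1,-4)

Derivation:
Initial moves: RDDLULD
Fold: move[4]->L => RDDLLLD (positions: [(0, 0), (1, 0), (1, -1), (1, -2), (0, -2), (-1, -2), (-2, -2), (-2, -3)])
Fold: move[3]->D => RDDDLLD (positions: [(0, 0), (1, 0), (1, -1), (1, -2), (1, -3), (0, -3), (-1, -3), (-1, -4)])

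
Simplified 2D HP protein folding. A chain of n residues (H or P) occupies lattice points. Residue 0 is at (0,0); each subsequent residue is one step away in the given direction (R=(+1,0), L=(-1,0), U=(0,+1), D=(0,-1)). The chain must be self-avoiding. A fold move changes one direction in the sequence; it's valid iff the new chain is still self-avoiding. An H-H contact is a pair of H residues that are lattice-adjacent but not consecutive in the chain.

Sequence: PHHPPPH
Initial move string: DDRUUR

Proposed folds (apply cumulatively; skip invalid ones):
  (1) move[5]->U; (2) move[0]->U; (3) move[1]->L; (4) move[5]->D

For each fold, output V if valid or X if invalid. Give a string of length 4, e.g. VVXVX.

Answer: VXXX

Derivation:
Initial: DDRUUR -> [(0, 0), (0, -1), (0, -2), (1, -2), (1, -1), (1, 0), (2, 0)]
Fold 1: move[5]->U => DDRUUU VALID
Fold 2: move[0]->U => UDRUUU INVALID (collision), skipped
Fold 3: move[1]->L => DLRUUU INVALID (collision), skipped
Fold 4: move[5]->D => DDRUUD INVALID (collision), skipped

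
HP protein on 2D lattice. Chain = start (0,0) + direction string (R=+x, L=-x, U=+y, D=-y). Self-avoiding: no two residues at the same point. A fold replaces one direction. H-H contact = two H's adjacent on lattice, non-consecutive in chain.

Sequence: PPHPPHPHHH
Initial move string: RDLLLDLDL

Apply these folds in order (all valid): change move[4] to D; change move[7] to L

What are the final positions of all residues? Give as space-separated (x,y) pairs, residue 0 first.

Initial moves: RDLLLDLDL
Fold: move[4]->D => RDLLDDLDL (positions: [(0, 0), (1, 0), (1, -1), (0, -1), (-1, -1), (-1, -2), (-1, -3), (-2, -3), (-2, -4), (-3, -4)])
Fold: move[7]->L => RDLLDDLLL (positions: [(0, 0), (1, 0), (1, -1), (0, -1), (-1, -1), (-1, -2), (-1, -3), (-2, -3), (-3, -3), (-4, -3)])

Answer: (0,0) (1,0) (1,-1) (0,-1) (-1,-1) (-1,-2) (-1,-3) (-2,-3) (-3,-3) (-4,-3)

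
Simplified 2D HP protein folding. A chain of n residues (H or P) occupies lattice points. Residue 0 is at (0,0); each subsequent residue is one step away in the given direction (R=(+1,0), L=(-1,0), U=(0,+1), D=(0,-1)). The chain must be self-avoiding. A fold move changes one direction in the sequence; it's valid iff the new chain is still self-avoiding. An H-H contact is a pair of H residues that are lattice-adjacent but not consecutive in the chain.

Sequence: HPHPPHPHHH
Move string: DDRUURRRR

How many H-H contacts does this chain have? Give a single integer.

Positions: [(0, 0), (0, -1), (0, -2), (1, -2), (1, -1), (1, 0), (2, 0), (3, 0), (4, 0), (5, 0)]
H-H contact: residue 0 @(0,0) - residue 5 @(1, 0)

Answer: 1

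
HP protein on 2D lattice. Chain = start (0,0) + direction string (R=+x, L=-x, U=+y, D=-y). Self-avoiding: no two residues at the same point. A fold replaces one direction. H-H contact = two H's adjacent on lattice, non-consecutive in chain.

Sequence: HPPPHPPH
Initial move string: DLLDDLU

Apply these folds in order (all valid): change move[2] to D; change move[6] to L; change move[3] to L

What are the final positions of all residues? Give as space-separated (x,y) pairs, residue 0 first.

Answer: (0,0) (0,-1) (-1,-1) (-1,-2) (-2,-2) (-2,-3) (-3,-3) (-4,-3)

Derivation:
Initial moves: DLLDDLU
Fold: move[2]->D => DLDDDLU (positions: [(0, 0), (0, -1), (-1, -1), (-1, -2), (-1, -3), (-1, -4), (-2, -4), (-2, -3)])
Fold: move[6]->L => DLDDDLL (positions: [(0, 0), (0, -1), (-1, -1), (-1, -2), (-1, -3), (-1, -4), (-2, -4), (-3, -4)])
Fold: move[3]->L => DLDLDLL (positions: [(0, 0), (0, -1), (-1, -1), (-1, -2), (-2, -2), (-2, -3), (-3, -3), (-4, -3)])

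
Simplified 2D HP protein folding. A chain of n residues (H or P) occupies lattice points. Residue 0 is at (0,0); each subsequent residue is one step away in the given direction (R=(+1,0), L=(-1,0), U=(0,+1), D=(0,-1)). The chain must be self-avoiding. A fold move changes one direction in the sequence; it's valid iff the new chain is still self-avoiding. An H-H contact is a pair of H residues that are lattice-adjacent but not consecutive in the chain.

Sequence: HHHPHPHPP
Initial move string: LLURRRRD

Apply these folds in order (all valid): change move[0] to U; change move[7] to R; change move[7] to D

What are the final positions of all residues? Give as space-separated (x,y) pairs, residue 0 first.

Initial moves: LLURRRRD
Fold: move[0]->U => ULURRRRD (positions: [(0, 0), (0, 1), (-1, 1), (-1, 2), (0, 2), (1, 2), (2, 2), (3, 2), (3, 1)])
Fold: move[7]->R => ULURRRRR (positions: [(0, 0), (0, 1), (-1, 1), (-1, 2), (0, 2), (1, 2), (2, 2), (3, 2), (4, 2)])
Fold: move[7]->D => ULURRRRD (positions: [(0, 0), (0, 1), (-1, 1), (-1, 2), (0, 2), (1, 2), (2, 2), (3, 2), (3, 1)])

Answer: (0,0) (0,1) (-1,1) (-1,2) (0,2) (1,2) (2,2) (3,2) (3,1)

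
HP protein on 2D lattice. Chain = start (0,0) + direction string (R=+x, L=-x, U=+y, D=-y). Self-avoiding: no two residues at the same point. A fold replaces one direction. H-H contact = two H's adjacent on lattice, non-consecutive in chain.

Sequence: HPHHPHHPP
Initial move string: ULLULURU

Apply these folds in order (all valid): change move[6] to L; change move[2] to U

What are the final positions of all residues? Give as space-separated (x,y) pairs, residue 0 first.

Initial moves: ULLULURU
Fold: move[6]->L => ULLULULU (positions: [(0, 0), (0, 1), (-1, 1), (-2, 1), (-2, 2), (-3, 2), (-3, 3), (-4, 3), (-4, 4)])
Fold: move[2]->U => ULUULULU (positions: [(0, 0), (0, 1), (-1, 1), (-1, 2), (-1, 3), (-2, 3), (-2, 4), (-3, 4), (-3, 5)])

Answer: (0,0) (0,1) (-1,1) (-1,2) (-1,3) (-2,3) (-2,4) (-3,4) (-3,5)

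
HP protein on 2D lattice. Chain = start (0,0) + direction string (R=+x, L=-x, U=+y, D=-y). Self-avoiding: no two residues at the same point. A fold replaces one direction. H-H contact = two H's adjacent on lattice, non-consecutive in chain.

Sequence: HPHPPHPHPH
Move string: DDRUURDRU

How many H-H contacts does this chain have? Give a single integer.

Answer: 1

Derivation:
Positions: [(0, 0), (0, -1), (0, -2), (1, -2), (1, -1), (1, 0), (2, 0), (2, -1), (3, -1), (3, 0)]
H-H contact: residue 0 @(0,0) - residue 5 @(1, 0)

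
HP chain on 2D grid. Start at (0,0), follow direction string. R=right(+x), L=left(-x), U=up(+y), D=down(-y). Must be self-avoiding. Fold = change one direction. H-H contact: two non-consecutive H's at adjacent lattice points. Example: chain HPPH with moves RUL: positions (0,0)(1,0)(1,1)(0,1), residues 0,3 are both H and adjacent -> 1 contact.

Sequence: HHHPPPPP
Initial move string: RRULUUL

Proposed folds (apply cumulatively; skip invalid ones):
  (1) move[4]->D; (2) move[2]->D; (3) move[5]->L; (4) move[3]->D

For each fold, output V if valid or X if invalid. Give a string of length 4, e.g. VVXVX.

Initial: RRULUUL -> [(0, 0), (1, 0), (2, 0), (2, 1), (1, 1), (1, 2), (1, 3), (0, 3)]
Fold 1: move[4]->D => RRULDUL INVALID (collision), skipped
Fold 2: move[2]->D => RRDLUUL INVALID (collision), skipped
Fold 3: move[5]->L => RRULULL VALID
Fold 4: move[3]->D => RRUDULL INVALID (collision), skipped

Answer: XXVX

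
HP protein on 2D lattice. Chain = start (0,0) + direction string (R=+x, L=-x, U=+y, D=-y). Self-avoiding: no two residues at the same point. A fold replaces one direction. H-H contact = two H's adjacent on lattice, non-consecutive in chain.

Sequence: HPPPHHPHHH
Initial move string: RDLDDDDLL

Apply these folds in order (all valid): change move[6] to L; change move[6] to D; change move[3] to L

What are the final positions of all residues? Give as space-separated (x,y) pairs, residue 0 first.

Answer: (0,0) (1,0) (1,-1) (0,-1) (-1,-1) (-1,-2) (-1,-3) (-1,-4) (-2,-4) (-3,-4)

Derivation:
Initial moves: RDLDDDDLL
Fold: move[6]->L => RDLDDDLLL (positions: [(0, 0), (1, 0), (1, -1), (0, -1), (0, -2), (0, -3), (0, -4), (-1, -4), (-2, -4), (-3, -4)])
Fold: move[6]->D => RDLDDDDLL (positions: [(0, 0), (1, 0), (1, -1), (0, -1), (0, -2), (0, -3), (0, -4), (0, -5), (-1, -5), (-2, -5)])
Fold: move[3]->L => RDLLDDDLL (positions: [(0, 0), (1, 0), (1, -1), (0, -1), (-1, -1), (-1, -2), (-1, -3), (-1, -4), (-2, -4), (-3, -4)])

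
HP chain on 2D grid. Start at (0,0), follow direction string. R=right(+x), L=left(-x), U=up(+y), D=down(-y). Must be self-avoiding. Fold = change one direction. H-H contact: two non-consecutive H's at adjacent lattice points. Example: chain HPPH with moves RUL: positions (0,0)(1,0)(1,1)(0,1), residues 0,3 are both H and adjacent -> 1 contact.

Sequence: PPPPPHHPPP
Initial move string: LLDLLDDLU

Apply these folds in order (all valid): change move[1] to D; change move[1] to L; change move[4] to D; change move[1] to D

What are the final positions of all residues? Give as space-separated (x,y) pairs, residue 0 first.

Initial moves: LLDLLDDLU
Fold: move[1]->D => LDDLLDDLU (positions: [(0, 0), (-1, 0), (-1, -1), (-1, -2), (-2, -2), (-3, -2), (-3, -3), (-3, -4), (-4, -4), (-4, -3)])
Fold: move[1]->L => LLDLLDDLU (positions: [(0, 0), (-1, 0), (-2, 0), (-2, -1), (-3, -1), (-4, -1), (-4, -2), (-4, -3), (-5, -3), (-5, -2)])
Fold: move[4]->D => LLDLDDDLU (positions: [(0, 0), (-1, 0), (-2, 0), (-2, -1), (-3, -1), (-3, -2), (-3, -3), (-3, -4), (-4, -4), (-4, -3)])
Fold: move[1]->D => LDDLDDDLU (positions: [(0, 0), (-1, 0), (-1, -1), (-1, -2), (-2, -2), (-2, -3), (-2, -4), (-2, -5), (-3, -5), (-3, -4)])

Answer: (0,0) (-1,0) (-1,-1) (-1,-2) (-2,-2) (-2,-3) (-2,-4) (-2,-5) (-3,-5) (-3,-4)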